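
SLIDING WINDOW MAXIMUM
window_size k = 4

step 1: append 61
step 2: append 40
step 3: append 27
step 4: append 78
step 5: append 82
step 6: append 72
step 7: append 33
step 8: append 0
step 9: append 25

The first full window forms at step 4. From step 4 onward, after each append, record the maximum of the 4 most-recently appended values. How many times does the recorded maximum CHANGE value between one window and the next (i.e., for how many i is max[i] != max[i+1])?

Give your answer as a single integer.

Answer: 2

Derivation:
step 1: append 61 -> window=[61] (not full yet)
step 2: append 40 -> window=[61, 40] (not full yet)
step 3: append 27 -> window=[61, 40, 27] (not full yet)
step 4: append 78 -> window=[61, 40, 27, 78] -> max=78
step 5: append 82 -> window=[40, 27, 78, 82] -> max=82
step 6: append 72 -> window=[27, 78, 82, 72] -> max=82
step 7: append 33 -> window=[78, 82, 72, 33] -> max=82
step 8: append 0 -> window=[82, 72, 33, 0] -> max=82
step 9: append 25 -> window=[72, 33, 0, 25] -> max=72
Recorded maximums: 78 82 82 82 82 72
Changes between consecutive maximums: 2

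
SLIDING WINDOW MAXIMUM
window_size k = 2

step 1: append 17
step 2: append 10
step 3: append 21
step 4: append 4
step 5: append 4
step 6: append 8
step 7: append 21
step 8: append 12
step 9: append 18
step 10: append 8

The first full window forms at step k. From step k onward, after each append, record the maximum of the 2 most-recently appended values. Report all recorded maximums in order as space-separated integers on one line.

Answer: 17 21 21 4 8 21 21 18 18

Derivation:
step 1: append 17 -> window=[17] (not full yet)
step 2: append 10 -> window=[17, 10] -> max=17
step 3: append 21 -> window=[10, 21] -> max=21
step 4: append 4 -> window=[21, 4] -> max=21
step 5: append 4 -> window=[4, 4] -> max=4
step 6: append 8 -> window=[4, 8] -> max=8
step 7: append 21 -> window=[8, 21] -> max=21
step 8: append 12 -> window=[21, 12] -> max=21
step 9: append 18 -> window=[12, 18] -> max=18
step 10: append 8 -> window=[18, 8] -> max=18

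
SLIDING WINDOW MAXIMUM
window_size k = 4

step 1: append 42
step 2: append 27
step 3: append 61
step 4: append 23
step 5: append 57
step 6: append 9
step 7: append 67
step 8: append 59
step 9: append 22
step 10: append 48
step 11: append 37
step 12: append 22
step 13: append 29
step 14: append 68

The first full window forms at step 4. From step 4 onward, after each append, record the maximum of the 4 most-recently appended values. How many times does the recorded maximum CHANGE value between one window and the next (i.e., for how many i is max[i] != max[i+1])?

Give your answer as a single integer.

step 1: append 42 -> window=[42] (not full yet)
step 2: append 27 -> window=[42, 27] (not full yet)
step 3: append 61 -> window=[42, 27, 61] (not full yet)
step 4: append 23 -> window=[42, 27, 61, 23] -> max=61
step 5: append 57 -> window=[27, 61, 23, 57] -> max=61
step 6: append 9 -> window=[61, 23, 57, 9] -> max=61
step 7: append 67 -> window=[23, 57, 9, 67] -> max=67
step 8: append 59 -> window=[57, 9, 67, 59] -> max=67
step 9: append 22 -> window=[9, 67, 59, 22] -> max=67
step 10: append 48 -> window=[67, 59, 22, 48] -> max=67
step 11: append 37 -> window=[59, 22, 48, 37] -> max=59
step 12: append 22 -> window=[22, 48, 37, 22] -> max=48
step 13: append 29 -> window=[48, 37, 22, 29] -> max=48
step 14: append 68 -> window=[37, 22, 29, 68] -> max=68
Recorded maximums: 61 61 61 67 67 67 67 59 48 48 68
Changes between consecutive maximums: 4

Answer: 4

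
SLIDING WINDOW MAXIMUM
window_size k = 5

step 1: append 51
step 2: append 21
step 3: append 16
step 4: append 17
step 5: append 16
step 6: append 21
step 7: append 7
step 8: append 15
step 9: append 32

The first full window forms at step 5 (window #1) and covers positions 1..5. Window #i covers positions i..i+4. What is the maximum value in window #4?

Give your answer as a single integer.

step 1: append 51 -> window=[51] (not full yet)
step 2: append 21 -> window=[51, 21] (not full yet)
step 3: append 16 -> window=[51, 21, 16] (not full yet)
step 4: append 17 -> window=[51, 21, 16, 17] (not full yet)
step 5: append 16 -> window=[51, 21, 16, 17, 16] -> max=51
step 6: append 21 -> window=[21, 16, 17, 16, 21] -> max=21
step 7: append 7 -> window=[16, 17, 16, 21, 7] -> max=21
step 8: append 15 -> window=[17, 16, 21, 7, 15] -> max=21
Window #4 max = 21

Answer: 21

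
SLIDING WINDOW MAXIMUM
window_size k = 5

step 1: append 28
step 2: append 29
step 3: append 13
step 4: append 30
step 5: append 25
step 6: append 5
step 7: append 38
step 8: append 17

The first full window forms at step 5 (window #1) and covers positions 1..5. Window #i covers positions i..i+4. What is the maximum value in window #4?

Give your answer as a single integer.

step 1: append 28 -> window=[28] (not full yet)
step 2: append 29 -> window=[28, 29] (not full yet)
step 3: append 13 -> window=[28, 29, 13] (not full yet)
step 4: append 30 -> window=[28, 29, 13, 30] (not full yet)
step 5: append 25 -> window=[28, 29, 13, 30, 25] -> max=30
step 6: append 5 -> window=[29, 13, 30, 25, 5] -> max=30
step 7: append 38 -> window=[13, 30, 25, 5, 38] -> max=38
step 8: append 17 -> window=[30, 25, 5, 38, 17] -> max=38
Window #4 max = 38

Answer: 38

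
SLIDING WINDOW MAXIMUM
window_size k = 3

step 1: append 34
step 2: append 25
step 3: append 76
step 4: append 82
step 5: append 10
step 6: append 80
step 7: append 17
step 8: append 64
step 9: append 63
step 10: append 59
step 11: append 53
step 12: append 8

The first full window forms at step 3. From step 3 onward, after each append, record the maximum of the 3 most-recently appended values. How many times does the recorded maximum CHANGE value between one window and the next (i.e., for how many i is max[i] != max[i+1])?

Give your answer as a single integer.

step 1: append 34 -> window=[34] (not full yet)
step 2: append 25 -> window=[34, 25] (not full yet)
step 3: append 76 -> window=[34, 25, 76] -> max=76
step 4: append 82 -> window=[25, 76, 82] -> max=82
step 5: append 10 -> window=[76, 82, 10] -> max=82
step 6: append 80 -> window=[82, 10, 80] -> max=82
step 7: append 17 -> window=[10, 80, 17] -> max=80
step 8: append 64 -> window=[80, 17, 64] -> max=80
step 9: append 63 -> window=[17, 64, 63] -> max=64
step 10: append 59 -> window=[64, 63, 59] -> max=64
step 11: append 53 -> window=[63, 59, 53] -> max=63
step 12: append 8 -> window=[59, 53, 8] -> max=59
Recorded maximums: 76 82 82 82 80 80 64 64 63 59
Changes between consecutive maximums: 5

Answer: 5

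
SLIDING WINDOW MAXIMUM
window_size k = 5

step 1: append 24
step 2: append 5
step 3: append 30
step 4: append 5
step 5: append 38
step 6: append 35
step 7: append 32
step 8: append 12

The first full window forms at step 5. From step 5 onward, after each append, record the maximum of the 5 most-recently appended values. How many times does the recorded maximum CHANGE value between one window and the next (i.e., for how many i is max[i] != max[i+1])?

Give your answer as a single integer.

step 1: append 24 -> window=[24] (not full yet)
step 2: append 5 -> window=[24, 5] (not full yet)
step 3: append 30 -> window=[24, 5, 30] (not full yet)
step 4: append 5 -> window=[24, 5, 30, 5] (not full yet)
step 5: append 38 -> window=[24, 5, 30, 5, 38] -> max=38
step 6: append 35 -> window=[5, 30, 5, 38, 35] -> max=38
step 7: append 32 -> window=[30, 5, 38, 35, 32] -> max=38
step 8: append 12 -> window=[5, 38, 35, 32, 12] -> max=38
Recorded maximums: 38 38 38 38
Changes between consecutive maximums: 0

Answer: 0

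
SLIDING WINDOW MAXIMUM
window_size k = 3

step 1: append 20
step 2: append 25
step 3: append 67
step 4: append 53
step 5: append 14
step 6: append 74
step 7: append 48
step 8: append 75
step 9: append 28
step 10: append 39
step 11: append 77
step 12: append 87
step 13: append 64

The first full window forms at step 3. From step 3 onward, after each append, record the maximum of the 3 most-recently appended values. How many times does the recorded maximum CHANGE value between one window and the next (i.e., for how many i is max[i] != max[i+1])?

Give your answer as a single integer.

Answer: 4

Derivation:
step 1: append 20 -> window=[20] (not full yet)
step 2: append 25 -> window=[20, 25] (not full yet)
step 3: append 67 -> window=[20, 25, 67] -> max=67
step 4: append 53 -> window=[25, 67, 53] -> max=67
step 5: append 14 -> window=[67, 53, 14] -> max=67
step 6: append 74 -> window=[53, 14, 74] -> max=74
step 7: append 48 -> window=[14, 74, 48] -> max=74
step 8: append 75 -> window=[74, 48, 75] -> max=75
step 9: append 28 -> window=[48, 75, 28] -> max=75
step 10: append 39 -> window=[75, 28, 39] -> max=75
step 11: append 77 -> window=[28, 39, 77] -> max=77
step 12: append 87 -> window=[39, 77, 87] -> max=87
step 13: append 64 -> window=[77, 87, 64] -> max=87
Recorded maximums: 67 67 67 74 74 75 75 75 77 87 87
Changes between consecutive maximums: 4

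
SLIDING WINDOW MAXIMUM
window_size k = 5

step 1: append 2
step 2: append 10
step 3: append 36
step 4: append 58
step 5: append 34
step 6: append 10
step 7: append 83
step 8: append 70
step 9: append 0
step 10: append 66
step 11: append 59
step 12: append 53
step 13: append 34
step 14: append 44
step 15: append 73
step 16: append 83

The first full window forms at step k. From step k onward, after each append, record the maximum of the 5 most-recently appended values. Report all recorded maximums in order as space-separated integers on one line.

Answer: 58 58 83 83 83 83 83 70 66 66 73 83

Derivation:
step 1: append 2 -> window=[2] (not full yet)
step 2: append 10 -> window=[2, 10] (not full yet)
step 3: append 36 -> window=[2, 10, 36] (not full yet)
step 4: append 58 -> window=[2, 10, 36, 58] (not full yet)
step 5: append 34 -> window=[2, 10, 36, 58, 34] -> max=58
step 6: append 10 -> window=[10, 36, 58, 34, 10] -> max=58
step 7: append 83 -> window=[36, 58, 34, 10, 83] -> max=83
step 8: append 70 -> window=[58, 34, 10, 83, 70] -> max=83
step 9: append 0 -> window=[34, 10, 83, 70, 0] -> max=83
step 10: append 66 -> window=[10, 83, 70, 0, 66] -> max=83
step 11: append 59 -> window=[83, 70, 0, 66, 59] -> max=83
step 12: append 53 -> window=[70, 0, 66, 59, 53] -> max=70
step 13: append 34 -> window=[0, 66, 59, 53, 34] -> max=66
step 14: append 44 -> window=[66, 59, 53, 34, 44] -> max=66
step 15: append 73 -> window=[59, 53, 34, 44, 73] -> max=73
step 16: append 83 -> window=[53, 34, 44, 73, 83] -> max=83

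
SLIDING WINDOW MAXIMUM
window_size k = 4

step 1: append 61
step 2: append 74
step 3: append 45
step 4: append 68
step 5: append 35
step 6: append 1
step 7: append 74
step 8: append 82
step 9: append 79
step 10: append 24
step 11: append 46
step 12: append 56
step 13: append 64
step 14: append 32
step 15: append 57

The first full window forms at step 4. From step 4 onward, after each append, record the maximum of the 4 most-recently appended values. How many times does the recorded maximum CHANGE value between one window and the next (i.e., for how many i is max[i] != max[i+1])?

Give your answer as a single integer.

Answer: 5

Derivation:
step 1: append 61 -> window=[61] (not full yet)
step 2: append 74 -> window=[61, 74] (not full yet)
step 3: append 45 -> window=[61, 74, 45] (not full yet)
step 4: append 68 -> window=[61, 74, 45, 68] -> max=74
step 5: append 35 -> window=[74, 45, 68, 35] -> max=74
step 6: append 1 -> window=[45, 68, 35, 1] -> max=68
step 7: append 74 -> window=[68, 35, 1, 74] -> max=74
step 8: append 82 -> window=[35, 1, 74, 82] -> max=82
step 9: append 79 -> window=[1, 74, 82, 79] -> max=82
step 10: append 24 -> window=[74, 82, 79, 24] -> max=82
step 11: append 46 -> window=[82, 79, 24, 46] -> max=82
step 12: append 56 -> window=[79, 24, 46, 56] -> max=79
step 13: append 64 -> window=[24, 46, 56, 64] -> max=64
step 14: append 32 -> window=[46, 56, 64, 32] -> max=64
step 15: append 57 -> window=[56, 64, 32, 57] -> max=64
Recorded maximums: 74 74 68 74 82 82 82 82 79 64 64 64
Changes between consecutive maximums: 5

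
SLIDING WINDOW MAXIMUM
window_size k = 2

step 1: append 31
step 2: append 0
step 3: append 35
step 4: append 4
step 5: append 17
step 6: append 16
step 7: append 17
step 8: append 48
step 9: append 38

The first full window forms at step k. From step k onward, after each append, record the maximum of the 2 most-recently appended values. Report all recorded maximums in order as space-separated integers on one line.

step 1: append 31 -> window=[31] (not full yet)
step 2: append 0 -> window=[31, 0] -> max=31
step 3: append 35 -> window=[0, 35] -> max=35
step 4: append 4 -> window=[35, 4] -> max=35
step 5: append 17 -> window=[4, 17] -> max=17
step 6: append 16 -> window=[17, 16] -> max=17
step 7: append 17 -> window=[16, 17] -> max=17
step 8: append 48 -> window=[17, 48] -> max=48
step 9: append 38 -> window=[48, 38] -> max=48

Answer: 31 35 35 17 17 17 48 48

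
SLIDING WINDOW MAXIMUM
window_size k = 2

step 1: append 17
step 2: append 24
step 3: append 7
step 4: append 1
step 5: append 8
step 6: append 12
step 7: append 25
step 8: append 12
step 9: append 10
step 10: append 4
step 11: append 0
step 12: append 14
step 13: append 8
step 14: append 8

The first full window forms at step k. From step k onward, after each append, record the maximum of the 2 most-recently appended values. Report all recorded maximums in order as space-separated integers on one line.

step 1: append 17 -> window=[17] (not full yet)
step 2: append 24 -> window=[17, 24] -> max=24
step 3: append 7 -> window=[24, 7] -> max=24
step 4: append 1 -> window=[7, 1] -> max=7
step 5: append 8 -> window=[1, 8] -> max=8
step 6: append 12 -> window=[8, 12] -> max=12
step 7: append 25 -> window=[12, 25] -> max=25
step 8: append 12 -> window=[25, 12] -> max=25
step 9: append 10 -> window=[12, 10] -> max=12
step 10: append 4 -> window=[10, 4] -> max=10
step 11: append 0 -> window=[4, 0] -> max=4
step 12: append 14 -> window=[0, 14] -> max=14
step 13: append 8 -> window=[14, 8] -> max=14
step 14: append 8 -> window=[8, 8] -> max=8

Answer: 24 24 7 8 12 25 25 12 10 4 14 14 8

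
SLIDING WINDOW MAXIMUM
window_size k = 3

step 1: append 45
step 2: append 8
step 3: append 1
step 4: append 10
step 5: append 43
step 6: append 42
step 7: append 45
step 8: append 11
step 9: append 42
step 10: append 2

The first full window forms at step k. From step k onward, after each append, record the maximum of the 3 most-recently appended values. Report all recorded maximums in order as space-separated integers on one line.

Answer: 45 10 43 43 45 45 45 42

Derivation:
step 1: append 45 -> window=[45] (not full yet)
step 2: append 8 -> window=[45, 8] (not full yet)
step 3: append 1 -> window=[45, 8, 1] -> max=45
step 4: append 10 -> window=[8, 1, 10] -> max=10
step 5: append 43 -> window=[1, 10, 43] -> max=43
step 6: append 42 -> window=[10, 43, 42] -> max=43
step 7: append 45 -> window=[43, 42, 45] -> max=45
step 8: append 11 -> window=[42, 45, 11] -> max=45
step 9: append 42 -> window=[45, 11, 42] -> max=45
step 10: append 2 -> window=[11, 42, 2] -> max=42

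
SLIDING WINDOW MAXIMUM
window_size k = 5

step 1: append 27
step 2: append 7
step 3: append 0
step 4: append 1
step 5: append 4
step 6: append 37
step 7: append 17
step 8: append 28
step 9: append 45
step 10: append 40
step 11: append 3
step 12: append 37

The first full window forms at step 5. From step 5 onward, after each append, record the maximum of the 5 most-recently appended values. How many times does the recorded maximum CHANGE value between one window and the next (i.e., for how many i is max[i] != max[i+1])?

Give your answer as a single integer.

step 1: append 27 -> window=[27] (not full yet)
step 2: append 7 -> window=[27, 7] (not full yet)
step 3: append 0 -> window=[27, 7, 0] (not full yet)
step 4: append 1 -> window=[27, 7, 0, 1] (not full yet)
step 5: append 4 -> window=[27, 7, 0, 1, 4] -> max=27
step 6: append 37 -> window=[7, 0, 1, 4, 37] -> max=37
step 7: append 17 -> window=[0, 1, 4, 37, 17] -> max=37
step 8: append 28 -> window=[1, 4, 37, 17, 28] -> max=37
step 9: append 45 -> window=[4, 37, 17, 28, 45] -> max=45
step 10: append 40 -> window=[37, 17, 28, 45, 40] -> max=45
step 11: append 3 -> window=[17, 28, 45, 40, 3] -> max=45
step 12: append 37 -> window=[28, 45, 40, 3, 37] -> max=45
Recorded maximums: 27 37 37 37 45 45 45 45
Changes between consecutive maximums: 2

Answer: 2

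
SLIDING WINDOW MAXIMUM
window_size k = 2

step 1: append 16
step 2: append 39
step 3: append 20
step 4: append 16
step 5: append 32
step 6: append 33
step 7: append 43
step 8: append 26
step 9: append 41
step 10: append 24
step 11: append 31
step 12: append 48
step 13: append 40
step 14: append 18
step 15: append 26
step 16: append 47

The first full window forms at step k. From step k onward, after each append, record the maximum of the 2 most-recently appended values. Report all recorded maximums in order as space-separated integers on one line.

step 1: append 16 -> window=[16] (not full yet)
step 2: append 39 -> window=[16, 39] -> max=39
step 3: append 20 -> window=[39, 20] -> max=39
step 4: append 16 -> window=[20, 16] -> max=20
step 5: append 32 -> window=[16, 32] -> max=32
step 6: append 33 -> window=[32, 33] -> max=33
step 7: append 43 -> window=[33, 43] -> max=43
step 8: append 26 -> window=[43, 26] -> max=43
step 9: append 41 -> window=[26, 41] -> max=41
step 10: append 24 -> window=[41, 24] -> max=41
step 11: append 31 -> window=[24, 31] -> max=31
step 12: append 48 -> window=[31, 48] -> max=48
step 13: append 40 -> window=[48, 40] -> max=48
step 14: append 18 -> window=[40, 18] -> max=40
step 15: append 26 -> window=[18, 26] -> max=26
step 16: append 47 -> window=[26, 47] -> max=47

Answer: 39 39 20 32 33 43 43 41 41 31 48 48 40 26 47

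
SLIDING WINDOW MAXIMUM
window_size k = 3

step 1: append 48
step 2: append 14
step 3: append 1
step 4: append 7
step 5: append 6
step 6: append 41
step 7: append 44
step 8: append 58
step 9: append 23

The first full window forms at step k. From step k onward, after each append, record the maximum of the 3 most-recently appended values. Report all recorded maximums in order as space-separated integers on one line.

step 1: append 48 -> window=[48] (not full yet)
step 2: append 14 -> window=[48, 14] (not full yet)
step 3: append 1 -> window=[48, 14, 1] -> max=48
step 4: append 7 -> window=[14, 1, 7] -> max=14
step 5: append 6 -> window=[1, 7, 6] -> max=7
step 6: append 41 -> window=[7, 6, 41] -> max=41
step 7: append 44 -> window=[6, 41, 44] -> max=44
step 8: append 58 -> window=[41, 44, 58] -> max=58
step 9: append 23 -> window=[44, 58, 23] -> max=58

Answer: 48 14 7 41 44 58 58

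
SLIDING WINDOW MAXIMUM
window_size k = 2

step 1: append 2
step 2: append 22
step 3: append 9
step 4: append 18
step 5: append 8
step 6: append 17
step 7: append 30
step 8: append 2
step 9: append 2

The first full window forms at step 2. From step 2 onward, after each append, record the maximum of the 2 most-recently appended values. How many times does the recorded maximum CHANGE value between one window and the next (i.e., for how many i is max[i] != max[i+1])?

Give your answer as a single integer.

Answer: 4

Derivation:
step 1: append 2 -> window=[2] (not full yet)
step 2: append 22 -> window=[2, 22] -> max=22
step 3: append 9 -> window=[22, 9] -> max=22
step 4: append 18 -> window=[9, 18] -> max=18
step 5: append 8 -> window=[18, 8] -> max=18
step 6: append 17 -> window=[8, 17] -> max=17
step 7: append 30 -> window=[17, 30] -> max=30
step 8: append 2 -> window=[30, 2] -> max=30
step 9: append 2 -> window=[2, 2] -> max=2
Recorded maximums: 22 22 18 18 17 30 30 2
Changes between consecutive maximums: 4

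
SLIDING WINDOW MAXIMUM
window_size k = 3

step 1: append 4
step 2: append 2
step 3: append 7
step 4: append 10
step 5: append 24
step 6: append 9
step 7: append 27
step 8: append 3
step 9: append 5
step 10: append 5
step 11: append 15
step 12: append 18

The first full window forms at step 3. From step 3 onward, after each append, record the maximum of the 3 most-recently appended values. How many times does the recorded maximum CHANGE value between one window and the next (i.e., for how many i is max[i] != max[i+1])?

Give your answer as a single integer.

Answer: 6

Derivation:
step 1: append 4 -> window=[4] (not full yet)
step 2: append 2 -> window=[4, 2] (not full yet)
step 3: append 7 -> window=[4, 2, 7] -> max=7
step 4: append 10 -> window=[2, 7, 10] -> max=10
step 5: append 24 -> window=[7, 10, 24] -> max=24
step 6: append 9 -> window=[10, 24, 9] -> max=24
step 7: append 27 -> window=[24, 9, 27] -> max=27
step 8: append 3 -> window=[9, 27, 3] -> max=27
step 9: append 5 -> window=[27, 3, 5] -> max=27
step 10: append 5 -> window=[3, 5, 5] -> max=5
step 11: append 15 -> window=[5, 5, 15] -> max=15
step 12: append 18 -> window=[5, 15, 18] -> max=18
Recorded maximums: 7 10 24 24 27 27 27 5 15 18
Changes between consecutive maximums: 6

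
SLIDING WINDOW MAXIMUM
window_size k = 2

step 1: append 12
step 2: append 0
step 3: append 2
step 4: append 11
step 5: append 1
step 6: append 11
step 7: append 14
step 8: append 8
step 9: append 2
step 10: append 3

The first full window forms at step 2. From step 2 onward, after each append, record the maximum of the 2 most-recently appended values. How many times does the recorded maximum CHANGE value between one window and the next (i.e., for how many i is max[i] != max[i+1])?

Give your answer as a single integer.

Answer: 5

Derivation:
step 1: append 12 -> window=[12] (not full yet)
step 2: append 0 -> window=[12, 0] -> max=12
step 3: append 2 -> window=[0, 2] -> max=2
step 4: append 11 -> window=[2, 11] -> max=11
step 5: append 1 -> window=[11, 1] -> max=11
step 6: append 11 -> window=[1, 11] -> max=11
step 7: append 14 -> window=[11, 14] -> max=14
step 8: append 8 -> window=[14, 8] -> max=14
step 9: append 2 -> window=[8, 2] -> max=8
step 10: append 3 -> window=[2, 3] -> max=3
Recorded maximums: 12 2 11 11 11 14 14 8 3
Changes between consecutive maximums: 5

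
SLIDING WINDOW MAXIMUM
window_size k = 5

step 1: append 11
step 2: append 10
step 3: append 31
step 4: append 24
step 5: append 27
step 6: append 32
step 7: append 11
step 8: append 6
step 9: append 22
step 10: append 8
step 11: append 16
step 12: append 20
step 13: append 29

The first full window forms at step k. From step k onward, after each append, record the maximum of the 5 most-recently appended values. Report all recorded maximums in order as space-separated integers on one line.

Answer: 31 32 32 32 32 32 22 22 29

Derivation:
step 1: append 11 -> window=[11] (not full yet)
step 2: append 10 -> window=[11, 10] (not full yet)
step 3: append 31 -> window=[11, 10, 31] (not full yet)
step 4: append 24 -> window=[11, 10, 31, 24] (not full yet)
step 5: append 27 -> window=[11, 10, 31, 24, 27] -> max=31
step 6: append 32 -> window=[10, 31, 24, 27, 32] -> max=32
step 7: append 11 -> window=[31, 24, 27, 32, 11] -> max=32
step 8: append 6 -> window=[24, 27, 32, 11, 6] -> max=32
step 9: append 22 -> window=[27, 32, 11, 6, 22] -> max=32
step 10: append 8 -> window=[32, 11, 6, 22, 8] -> max=32
step 11: append 16 -> window=[11, 6, 22, 8, 16] -> max=22
step 12: append 20 -> window=[6, 22, 8, 16, 20] -> max=22
step 13: append 29 -> window=[22, 8, 16, 20, 29] -> max=29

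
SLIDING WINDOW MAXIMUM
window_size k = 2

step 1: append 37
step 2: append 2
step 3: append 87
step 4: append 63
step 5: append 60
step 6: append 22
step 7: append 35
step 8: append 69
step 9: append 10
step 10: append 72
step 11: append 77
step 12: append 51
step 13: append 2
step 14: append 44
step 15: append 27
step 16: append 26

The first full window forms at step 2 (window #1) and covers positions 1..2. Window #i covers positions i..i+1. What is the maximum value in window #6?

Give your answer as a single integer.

step 1: append 37 -> window=[37] (not full yet)
step 2: append 2 -> window=[37, 2] -> max=37
step 3: append 87 -> window=[2, 87] -> max=87
step 4: append 63 -> window=[87, 63] -> max=87
step 5: append 60 -> window=[63, 60] -> max=63
step 6: append 22 -> window=[60, 22] -> max=60
step 7: append 35 -> window=[22, 35] -> max=35
Window #6 max = 35

Answer: 35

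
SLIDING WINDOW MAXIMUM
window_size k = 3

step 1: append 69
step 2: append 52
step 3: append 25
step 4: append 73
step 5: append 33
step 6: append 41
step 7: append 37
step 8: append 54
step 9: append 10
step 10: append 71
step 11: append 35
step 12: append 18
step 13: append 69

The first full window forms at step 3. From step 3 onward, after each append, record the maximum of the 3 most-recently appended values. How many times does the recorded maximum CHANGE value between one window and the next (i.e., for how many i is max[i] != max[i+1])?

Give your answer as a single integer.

step 1: append 69 -> window=[69] (not full yet)
step 2: append 52 -> window=[69, 52] (not full yet)
step 3: append 25 -> window=[69, 52, 25] -> max=69
step 4: append 73 -> window=[52, 25, 73] -> max=73
step 5: append 33 -> window=[25, 73, 33] -> max=73
step 6: append 41 -> window=[73, 33, 41] -> max=73
step 7: append 37 -> window=[33, 41, 37] -> max=41
step 8: append 54 -> window=[41, 37, 54] -> max=54
step 9: append 10 -> window=[37, 54, 10] -> max=54
step 10: append 71 -> window=[54, 10, 71] -> max=71
step 11: append 35 -> window=[10, 71, 35] -> max=71
step 12: append 18 -> window=[71, 35, 18] -> max=71
step 13: append 69 -> window=[35, 18, 69] -> max=69
Recorded maximums: 69 73 73 73 41 54 54 71 71 71 69
Changes between consecutive maximums: 5

Answer: 5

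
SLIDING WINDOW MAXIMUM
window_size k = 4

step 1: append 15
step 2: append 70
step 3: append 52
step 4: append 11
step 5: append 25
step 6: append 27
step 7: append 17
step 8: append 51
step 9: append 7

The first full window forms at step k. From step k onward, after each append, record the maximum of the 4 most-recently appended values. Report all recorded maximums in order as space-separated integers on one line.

step 1: append 15 -> window=[15] (not full yet)
step 2: append 70 -> window=[15, 70] (not full yet)
step 3: append 52 -> window=[15, 70, 52] (not full yet)
step 4: append 11 -> window=[15, 70, 52, 11] -> max=70
step 5: append 25 -> window=[70, 52, 11, 25] -> max=70
step 6: append 27 -> window=[52, 11, 25, 27] -> max=52
step 7: append 17 -> window=[11, 25, 27, 17] -> max=27
step 8: append 51 -> window=[25, 27, 17, 51] -> max=51
step 9: append 7 -> window=[27, 17, 51, 7] -> max=51

Answer: 70 70 52 27 51 51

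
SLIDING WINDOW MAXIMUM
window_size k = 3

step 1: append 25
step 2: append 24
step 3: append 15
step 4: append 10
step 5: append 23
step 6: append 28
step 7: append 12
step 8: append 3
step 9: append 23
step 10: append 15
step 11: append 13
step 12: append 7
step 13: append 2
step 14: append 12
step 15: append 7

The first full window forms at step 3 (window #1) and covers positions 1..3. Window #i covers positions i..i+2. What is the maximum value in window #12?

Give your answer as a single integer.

step 1: append 25 -> window=[25] (not full yet)
step 2: append 24 -> window=[25, 24] (not full yet)
step 3: append 15 -> window=[25, 24, 15] -> max=25
step 4: append 10 -> window=[24, 15, 10] -> max=24
step 5: append 23 -> window=[15, 10, 23] -> max=23
step 6: append 28 -> window=[10, 23, 28] -> max=28
step 7: append 12 -> window=[23, 28, 12] -> max=28
step 8: append 3 -> window=[28, 12, 3] -> max=28
step 9: append 23 -> window=[12, 3, 23] -> max=23
step 10: append 15 -> window=[3, 23, 15] -> max=23
step 11: append 13 -> window=[23, 15, 13] -> max=23
step 12: append 7 -> window=[15, 13, 7] -> max=15
step 13: append 2 -> window=[13, 7, 2] -> max=13
step 14: append 12 -> window=[7, 2, 12] -> max=12
Window #12 max = 12

Answer: 12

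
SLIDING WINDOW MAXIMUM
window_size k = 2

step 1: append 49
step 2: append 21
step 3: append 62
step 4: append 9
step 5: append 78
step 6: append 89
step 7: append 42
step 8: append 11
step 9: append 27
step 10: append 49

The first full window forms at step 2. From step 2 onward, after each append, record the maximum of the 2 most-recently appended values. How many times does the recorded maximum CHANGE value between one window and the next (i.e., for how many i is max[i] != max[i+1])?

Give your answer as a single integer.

step 1: append 49 -> window=[49] (not full yet)
step 2: append 21 -> window=[49, 21] -> max=49
step 3: append 62 -> window=[21, 62] -> max=62
step 4: append 9 -> window=[62, 9] -> max=62
step 5: append 78 -> window=[9, 78] -> max=78
step 6: append 89 -> window=[78, 89] -> max=89
step 7: append 42 -> window=[89, 42] -> max=89
step 8: append 11 -> window=[42, 11] -> max=42
step 9: append 27 -> window=[11, 27] -> max=27
step 10: append 49 -> window=[27, 49] -> max=49
Recorded maximums: 49 62 62 78 89 89 42 27 49
Changes between consecutive maximums: 6

Answer: 6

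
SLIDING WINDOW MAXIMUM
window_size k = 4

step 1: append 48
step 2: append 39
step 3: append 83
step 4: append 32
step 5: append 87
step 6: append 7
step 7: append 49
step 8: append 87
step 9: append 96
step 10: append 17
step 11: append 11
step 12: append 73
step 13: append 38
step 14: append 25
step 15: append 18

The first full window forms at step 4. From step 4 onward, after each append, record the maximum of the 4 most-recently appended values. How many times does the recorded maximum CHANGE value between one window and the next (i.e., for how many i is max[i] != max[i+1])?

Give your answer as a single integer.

Answer: 3

Derivation:
step 1: append 48 -> window=[48] (not full yet)
step 2: append 39 -> window=[48, 39] (not full yet)
step 3: append 83 -> window=[48, 39, 83] (not full yet)
step 4: append 32 -> window=[48, 39, 83, 32] -> max=83
step 5: append 87 -> window=[39, 83, 32, 87] -> max=87
step 6: append 7 -> window=[83, 32, 87, 7] -> max=87
step 7: append 49 -> window=[32, 87, 7, 49] -> max=87
step 8: append 87 -> window=[87, 7, 49, 87] -> max=87
step 9: append 96 -> window=[7, 49, 87, 96] -> max=96
step 10: append 17 -> window=[49, 87, 96, 17] -> max=96
step 11: append 11 -> window=[87, 96, 17, 11] -> max=96
step 12: append 73 -> window=[96, 17, 11, 73] -> max=96
step 13: append 38 -> window=[17, 11, 73, 38] -> max=73
step 14: append 25 -> window=[11, 73, 38, 25] -> max=73
step 15: append 18 -> window=[73, 38, 25, 18] -> max=73
Recorded maximums: 83 87 87 87 87 96 96 96 96 73 73 73
Changes between consecutive maximums: 3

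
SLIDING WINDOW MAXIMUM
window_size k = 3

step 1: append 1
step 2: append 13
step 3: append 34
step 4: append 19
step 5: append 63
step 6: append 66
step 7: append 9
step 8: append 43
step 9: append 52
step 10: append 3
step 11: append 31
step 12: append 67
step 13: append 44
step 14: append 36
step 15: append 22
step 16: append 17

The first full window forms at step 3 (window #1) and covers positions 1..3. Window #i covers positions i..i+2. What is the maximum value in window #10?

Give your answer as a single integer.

Answer: 67

Derivation:
step 1: append 1 -> window=[1] (not full yet)
step 2: append 13 -> window=[1, 13] (not full yet)
step 3: append 34 -> window=[1, 13, 34] -> max=34
step 4: append 19 -> window=[13, 34, 19] -> max=34
step 5: append 63 -> window=[34, 19, 63] -> max=63
step 6: append 66 -> window=[19, 63, 66] -> max=66
step 7: append 9 -> window=[63, 66, 9] -> max=66
step 8: append 43 -> window=[66, 9, 43] -> max=66
step 9: append 52 -> window=[9, 43, 52] -> max=52
step 10: append 3 -> window=[43, 52, 3] -> max=52
step 11: append 31 -> window=[52, 3, 31] -> max=52
step 12: append 67 -> window=[3, 31, 67] -> max=67
Window #10 max = 67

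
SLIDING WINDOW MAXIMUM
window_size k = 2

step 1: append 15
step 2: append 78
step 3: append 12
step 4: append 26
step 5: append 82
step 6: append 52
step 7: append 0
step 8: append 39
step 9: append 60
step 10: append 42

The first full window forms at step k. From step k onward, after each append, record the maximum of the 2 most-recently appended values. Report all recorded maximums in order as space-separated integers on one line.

step 1: append 15 -> window=[15] (not full yet)
step 2: append 78 -> window=[15, 78] -> max=78
step 3: append 12 -> window=[78, 12] -> max=78
step 4: append 26 -> window=[12, 26] -> max=26
step 5: append 82 -> window=[26, 82] -> max=82
step 6: append 52 -> window=[82, 52] -> max=82
step 7: append 0 -> window=[52, 0] -> max=52
step 8: append 39 -> window=[0, 39] -> max=39
step 9: append 60 -> window=[39, 60] -> max=60
step 10: append 42 -> window=[60, 42] -> max=60

Answer: 78 78 26 82 82 52 39 60 60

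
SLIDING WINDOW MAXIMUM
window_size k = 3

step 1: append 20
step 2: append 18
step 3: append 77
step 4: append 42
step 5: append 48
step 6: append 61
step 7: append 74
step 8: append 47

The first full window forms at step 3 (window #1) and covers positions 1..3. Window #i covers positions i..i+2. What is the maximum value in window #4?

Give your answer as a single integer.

Answer: 61

Derivation:
step 1: append 20 -> window=[20] (not full yet)
step 2: append 18 -> window=[20, 18] (not full yet)
step 3: append 77 -> window=[20, 18, 77] -> max=77
step 4: append 42 -> window=[18, 77, 42] -> max=77
step 5: append 48 -> window=[77, 42, 48] -> max=77
step 6: append 61 -> window=[42, 48, 61] -> max=61
Window #4 max = 61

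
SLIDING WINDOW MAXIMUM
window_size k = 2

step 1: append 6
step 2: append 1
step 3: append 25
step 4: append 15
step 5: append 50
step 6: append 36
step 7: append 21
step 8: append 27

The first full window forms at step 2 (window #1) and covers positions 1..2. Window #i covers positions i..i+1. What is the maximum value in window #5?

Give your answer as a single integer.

Answer: 50

Derivation:
step 1: append 6 -> window=[6] (not full yet)
step 2: append 1 -> window=[6, 1] -> max=6
step 3: append 25 -> window=[1, 25] -> max=25
step 4: append 15 -> window=[25, 15] -> max=25
step 5: append 50 -> window=[15, 50] -> max=50
step 6: append 36 -> window=[50, 36] -> max=50
Window #5 max = 50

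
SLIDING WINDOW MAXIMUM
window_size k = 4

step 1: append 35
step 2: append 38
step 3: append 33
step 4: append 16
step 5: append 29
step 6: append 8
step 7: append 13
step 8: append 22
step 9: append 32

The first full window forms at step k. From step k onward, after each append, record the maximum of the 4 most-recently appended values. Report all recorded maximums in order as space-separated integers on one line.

Answer: 38 38 33 29 29 32

Derivation:
step 1: append 35 -> window=[35] (not full yet)
step 2: append 38 -> window=[35, 38] (not full yet)
step 3: append 33 -> window=[35, 38, 33] (not full yet)
step 4: append 16 -> window=[35, 38, 33, 16] -> max=38
step 5: append 29 -> window=[38, 33, 16, 29] -> max=38
step 6: append 8 -> window=[33, 16, 29, 8] -> max=33
step 7: append 13 -> window=[16, 29, 8, 13] -> max=29
step 8: append 22 -> window=[29, 8, 13, 22] -> max=29
step 9: append 32 -> window=[8, 13, 22, 32] -> max=32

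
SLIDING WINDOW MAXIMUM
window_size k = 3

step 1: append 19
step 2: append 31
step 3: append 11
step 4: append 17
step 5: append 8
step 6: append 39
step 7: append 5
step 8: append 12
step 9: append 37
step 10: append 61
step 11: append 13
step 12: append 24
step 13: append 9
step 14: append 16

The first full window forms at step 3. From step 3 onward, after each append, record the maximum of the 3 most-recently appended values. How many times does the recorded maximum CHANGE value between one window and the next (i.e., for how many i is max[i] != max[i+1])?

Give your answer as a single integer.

step 1: append 19 -> window=[19] (not full yet)
step 2: append 31 -> window=[19, 31] (not full yet)
step 3: append 11 -> window=[19, 31, 11] -> max=31
step 4: append 17 -> window=[31, 11, 17] -> max=31
step 5: append 8 -> window=[11, 17, 8] -> max=17
step 6: append 39 -> window=[17, 8, 39] -> max=39
step 7: append 5 -> window=[8, 39, 5] -> max=39
step 8: append 12 -> window=[39, 5, 12] -> max=39
step 9: append 37 -> window=[5, 12, 37] -> max=37
step 10: append 61 -> window=[12, 37, 61] -> max=61
step 11: append 13 -> window=[37, 61, 13] -> max=61
step 12: append 24 -> window=[61, 13, 24] -> max=61
step 13: append 9 -> window=[13, 24, 9] -> max=24
step 14: append 16 -> window=[24, 9, 16] -> max=24
Recorded maximums: 31 31 17 39 39 39 37 61 61 61 24 24
Changes between consecutive maximums: 5

Answer: 5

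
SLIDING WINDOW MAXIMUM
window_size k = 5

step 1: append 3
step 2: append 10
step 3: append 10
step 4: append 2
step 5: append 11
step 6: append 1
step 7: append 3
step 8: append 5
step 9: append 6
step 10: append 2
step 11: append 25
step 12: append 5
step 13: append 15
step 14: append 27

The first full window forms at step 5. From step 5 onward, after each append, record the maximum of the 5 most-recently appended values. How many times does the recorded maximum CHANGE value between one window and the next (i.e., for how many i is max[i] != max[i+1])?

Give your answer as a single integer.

Answer: 3

Derivation:
step 1: append 3 -> window=[3] (not full yet)
step 2: append 10 -> window=[3, 10] (not full yet)
step 3: append 10 -> window=[3, 10, 10] (not full yet)
step 4: append 2 -> window=[3, 10, 10, 2] (not full yet)
step 5: append 11 -> window=[3, 10, 10, 2, 11] -> max=11
step 6: append 1 -> window=[10, 10, 2, 11, 1] -> max=11
step 7: append 3 -> window=[10, 2, 11, 1, 3] -> max=11
step 8: append 5 -> window=[2, 11, 1, 3, 5] -> max=11
step 9: append 6 -> window=[11, 1, 3, 5, 6] -> max=11
step 10: append 2 -> window=[1, 3, 5, 6, 2] -> max=6
step 11: append 25 -> window=[3, 5, 6, 2, 25] -> max=25
step 12: append 5 -> window=[5, 6, 2, 25, 5] -> max=25
step 13: append 15 -> window=[6, 2, 25, 5, 15] -> max=25
step 14: append 27 -> window=[2, 25, 5, 15, 27] -> max=27
Recorded maximums: 11 11 11 11 11 6 25 25 25 27
Changes between consecutive maximums: 3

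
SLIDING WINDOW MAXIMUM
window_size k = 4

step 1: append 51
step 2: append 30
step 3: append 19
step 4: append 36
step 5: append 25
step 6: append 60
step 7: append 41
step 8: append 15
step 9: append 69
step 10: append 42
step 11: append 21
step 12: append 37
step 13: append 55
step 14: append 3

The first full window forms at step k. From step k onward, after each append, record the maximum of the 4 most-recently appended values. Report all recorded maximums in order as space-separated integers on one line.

step 1: append 51 -> window=[51] (not full yet)
step 2: append 30 -> window=[51, 30] (not full yet)
step 3: append 19 -> window=[51, 30, 19] (not full yet)
step 4: append 36 -> window=[51, 30, 19, 36] -> max=51
step 5: append 25 -> window=[30, 19, 36, 25] -> max=36
step 6: append 60 -> window=[19, 36, 25, 60] -> max=60
step 7: append 41 -> window=[36, 25, 60, 41] -> max=60
step 8: append 15 -> window=[25, 60, 41, 15] -> max=60
step 9: append 69 -> window=[60, 41, 15, 69] -> max=69
step 10: append 42 -> window=[41, 15, 69, 42] -> max=69
step 11: append 21 -> window=[15, 69, 42, 21] -> max=69
step 12: append 37 -> window=[69, 42, 21, 37] -> max=69
step 13: append 55 -> window=[42, 21, 37, 55] -> max=55
step 14: append 3 -> window=[21, 37, 55, 3] -> max=55

Answer: 51 36 60 60 60 69 69 69 69 55 55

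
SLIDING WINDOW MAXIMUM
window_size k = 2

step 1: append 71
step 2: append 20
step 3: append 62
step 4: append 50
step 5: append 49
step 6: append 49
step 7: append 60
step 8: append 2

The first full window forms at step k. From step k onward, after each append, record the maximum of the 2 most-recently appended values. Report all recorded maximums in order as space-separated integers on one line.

step 1: append 71 -> window=[71] (not full yet)
step 2: append 20 -> window=[71, 20] -> max=71
step 3: append 62 -> window=[20, 62] -> max=62
step 4: append 50 -> window=[62, 50] -> max=62
step 5: append 49 -> window=[50, 49] -> max=50
step 6: append 49 -> window=[49, 49] -> max=49
step 7: append 60 -> window=[49, 60] -> max=60
step 8: append 2 -> window=[60, 2] -> max=60

Answer: 71 62 62 50 49 60 60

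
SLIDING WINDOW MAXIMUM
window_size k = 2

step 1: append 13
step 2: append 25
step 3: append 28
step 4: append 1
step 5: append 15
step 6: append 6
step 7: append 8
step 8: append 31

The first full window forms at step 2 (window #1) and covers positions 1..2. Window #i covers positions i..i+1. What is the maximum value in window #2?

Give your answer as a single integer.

step 1: append 13 -> window=[13] (not full yet)
step 2: append 25 -> window=[13, 25] -> max=25
step 3: append 28 -> window=[25, 28] -> max=28
Window #2 max = 28

Answer: 28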